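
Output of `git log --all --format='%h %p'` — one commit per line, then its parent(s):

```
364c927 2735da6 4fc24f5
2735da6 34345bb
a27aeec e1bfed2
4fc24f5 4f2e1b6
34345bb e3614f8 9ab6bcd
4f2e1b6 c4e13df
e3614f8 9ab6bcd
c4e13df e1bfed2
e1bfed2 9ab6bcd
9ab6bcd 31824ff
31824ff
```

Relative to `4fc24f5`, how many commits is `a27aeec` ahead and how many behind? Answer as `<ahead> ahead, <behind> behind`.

Reachable from a27aeec: {31824ff, 9ab6bcd, a27aeec, e1bfed2}.
Reachable from 4fc24f5: {31824ff, 4f2e1b6, 4fc24f5, 9ab6bcd, c4e13df, e1bfed2}.
Only in a27aeec's history (ahead): {a27aeec} — 1.
Only in 4fc24f5's history (behind): {4f2e1b6, 4fc24f5, c4e13df} — 3.

1 ahead, 3 behind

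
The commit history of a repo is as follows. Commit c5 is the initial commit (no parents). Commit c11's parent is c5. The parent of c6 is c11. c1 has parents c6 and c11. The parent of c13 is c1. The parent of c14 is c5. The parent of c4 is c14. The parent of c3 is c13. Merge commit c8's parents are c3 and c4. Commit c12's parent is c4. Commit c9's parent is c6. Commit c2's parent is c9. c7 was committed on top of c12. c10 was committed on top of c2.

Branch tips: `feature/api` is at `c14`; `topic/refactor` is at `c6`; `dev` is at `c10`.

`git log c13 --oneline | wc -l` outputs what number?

5

Walking parent pointers from c13: reachable set = {c1, c11, c13, c5, c6}.
That is 5 commits.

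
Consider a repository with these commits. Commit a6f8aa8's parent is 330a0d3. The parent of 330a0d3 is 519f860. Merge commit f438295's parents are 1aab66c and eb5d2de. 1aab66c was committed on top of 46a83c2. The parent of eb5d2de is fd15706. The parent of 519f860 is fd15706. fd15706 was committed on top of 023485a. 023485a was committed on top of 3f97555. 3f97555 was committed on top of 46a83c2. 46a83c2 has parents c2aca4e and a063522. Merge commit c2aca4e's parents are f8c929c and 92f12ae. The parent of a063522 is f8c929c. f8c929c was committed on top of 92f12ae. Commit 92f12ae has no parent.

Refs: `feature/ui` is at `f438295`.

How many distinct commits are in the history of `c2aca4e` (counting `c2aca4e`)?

Walking parent pointers from c2aca4e: reachable set = {92f12ae, c2aca4e, f8c929c}.
That is 3 commits.

3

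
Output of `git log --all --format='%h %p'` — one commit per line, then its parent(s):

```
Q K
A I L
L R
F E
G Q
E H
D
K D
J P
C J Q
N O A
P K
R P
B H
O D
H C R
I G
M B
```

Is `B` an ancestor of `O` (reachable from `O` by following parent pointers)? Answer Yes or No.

Ancestors of O: {D, O}.
B is not in that set, so it is not an ancestor of O.

No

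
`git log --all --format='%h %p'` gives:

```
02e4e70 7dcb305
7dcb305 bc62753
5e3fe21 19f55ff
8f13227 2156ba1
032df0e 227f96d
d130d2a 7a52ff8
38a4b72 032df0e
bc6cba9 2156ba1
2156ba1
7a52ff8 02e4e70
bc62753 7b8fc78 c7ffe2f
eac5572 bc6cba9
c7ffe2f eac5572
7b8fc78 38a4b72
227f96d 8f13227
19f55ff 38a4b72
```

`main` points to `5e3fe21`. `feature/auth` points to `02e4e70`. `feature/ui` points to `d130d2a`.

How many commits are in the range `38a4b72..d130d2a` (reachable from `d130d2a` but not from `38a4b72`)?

9

Reachable from d130d2a: {02e4e70, 032df0e, 2156ba1, 227f96d, 38a4b72, 7a52ff8, 7b8fc78, 7dcb305, 8f13227, bc62753, bc6cba9, c7ffe2f, d130d2a, eac5572}.
Reachable from 38a4b72: {032df0e, 2156ba1, 227f96d, 38a4b72, 8f13227}.
In d130d2a's history but not 38a4b72's: {02e4e70, 7a52ff8, 7b8fc78, 7dcb305, bc62753, bc6cba9, c7ffe2f, d130d2a, eac5572} — 9 commits.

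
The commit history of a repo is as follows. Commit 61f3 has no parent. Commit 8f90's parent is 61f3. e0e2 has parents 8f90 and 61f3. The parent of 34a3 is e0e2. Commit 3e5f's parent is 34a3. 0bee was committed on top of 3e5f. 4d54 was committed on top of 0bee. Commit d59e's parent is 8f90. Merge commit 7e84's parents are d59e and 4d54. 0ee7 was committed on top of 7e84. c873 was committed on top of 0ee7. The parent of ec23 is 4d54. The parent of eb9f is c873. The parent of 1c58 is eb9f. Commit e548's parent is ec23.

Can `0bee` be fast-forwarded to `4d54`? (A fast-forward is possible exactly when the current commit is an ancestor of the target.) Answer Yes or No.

A fast-forward from 0bee to 4d54 is possible iff 0bee is an ancestor of 4d54.
Ancestors of 4d54: {0bee, 34a3, 3e5f, 4d54, 61f3, 8f90, e0e2}.
0bee is among them, so fast-forward is possible.

Yes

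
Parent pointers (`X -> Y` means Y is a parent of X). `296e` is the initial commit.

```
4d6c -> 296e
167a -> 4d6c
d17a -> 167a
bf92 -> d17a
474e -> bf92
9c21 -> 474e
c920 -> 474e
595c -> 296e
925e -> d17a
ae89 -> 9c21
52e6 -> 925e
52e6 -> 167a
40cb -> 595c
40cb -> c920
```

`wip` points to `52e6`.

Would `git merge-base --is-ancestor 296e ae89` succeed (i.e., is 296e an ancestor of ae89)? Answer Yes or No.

Ancestors of ae89 (commits reachable by following parents): {167a, 296e, 474e, 4d6c, 9c21, ae89, bf92, d17a}.
296e is in that set, so it is an ancestor of ae89.

Yes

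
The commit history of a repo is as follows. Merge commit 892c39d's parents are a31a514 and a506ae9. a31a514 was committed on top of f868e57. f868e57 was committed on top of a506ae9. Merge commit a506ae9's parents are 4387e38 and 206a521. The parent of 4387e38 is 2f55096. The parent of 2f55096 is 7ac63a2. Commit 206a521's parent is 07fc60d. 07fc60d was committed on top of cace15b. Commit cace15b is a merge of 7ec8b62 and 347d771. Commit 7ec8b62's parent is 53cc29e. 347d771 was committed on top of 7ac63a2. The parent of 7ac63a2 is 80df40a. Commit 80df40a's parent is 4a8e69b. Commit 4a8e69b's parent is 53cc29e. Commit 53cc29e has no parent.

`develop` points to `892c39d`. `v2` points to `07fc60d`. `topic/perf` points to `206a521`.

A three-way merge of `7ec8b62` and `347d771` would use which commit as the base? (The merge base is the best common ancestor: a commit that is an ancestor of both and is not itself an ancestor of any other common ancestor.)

Ancestors of 7ec8b62: {53cc29e, 7ec8b62}.
Ancestors of 347d771: {347d771, 4a8e69b, 53cc29e, 7ac63a2, 80df40a}.
Common ancestors: {53cc29e}.
The only common ancestor is 53cc29e, so it is the merge base.

53cc29e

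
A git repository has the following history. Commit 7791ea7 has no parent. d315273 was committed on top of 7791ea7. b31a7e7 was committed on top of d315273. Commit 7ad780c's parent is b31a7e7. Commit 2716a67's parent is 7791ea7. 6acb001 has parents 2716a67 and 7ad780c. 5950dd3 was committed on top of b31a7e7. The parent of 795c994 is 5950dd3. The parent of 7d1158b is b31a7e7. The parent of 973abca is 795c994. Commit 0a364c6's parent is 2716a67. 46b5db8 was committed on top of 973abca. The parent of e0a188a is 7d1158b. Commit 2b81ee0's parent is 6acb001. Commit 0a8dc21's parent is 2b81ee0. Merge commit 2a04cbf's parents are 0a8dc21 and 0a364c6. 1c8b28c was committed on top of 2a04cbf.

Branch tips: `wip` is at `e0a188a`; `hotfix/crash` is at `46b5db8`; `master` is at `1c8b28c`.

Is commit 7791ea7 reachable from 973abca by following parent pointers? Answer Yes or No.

Yes

Ancestors of 973abca (commits reachable by following parents): {5950dd3, 7791ea7, 795c994, 973abca, b31a7e7, d315273}.
7791ea7 is in that set, so it is an ancestor of 973abca.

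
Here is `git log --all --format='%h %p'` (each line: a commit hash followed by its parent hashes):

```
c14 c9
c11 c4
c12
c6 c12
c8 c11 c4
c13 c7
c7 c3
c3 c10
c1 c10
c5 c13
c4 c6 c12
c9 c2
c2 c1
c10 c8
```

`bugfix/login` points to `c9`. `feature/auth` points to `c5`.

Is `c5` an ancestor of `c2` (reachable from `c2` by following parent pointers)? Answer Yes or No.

No

Ancestors of c2: {c1, c10, c11, c12, c2, c4, c6, c8}.
c5 is not in that set, so it is not an ancestor of c2.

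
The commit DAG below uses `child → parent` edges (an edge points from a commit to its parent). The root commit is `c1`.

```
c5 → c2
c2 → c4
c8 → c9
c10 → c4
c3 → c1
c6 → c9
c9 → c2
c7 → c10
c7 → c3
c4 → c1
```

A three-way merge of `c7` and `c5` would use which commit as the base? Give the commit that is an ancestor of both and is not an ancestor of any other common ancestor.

c4

Ancestors of c7: {c1, c10, c3, c4, c7}.
Ancestors of c5: {c1, c2, c4, c5}.
Common ancestors: {c1, c4}.
Among these, c4 is not an ancestor of any other common ancestor — it is the merge base.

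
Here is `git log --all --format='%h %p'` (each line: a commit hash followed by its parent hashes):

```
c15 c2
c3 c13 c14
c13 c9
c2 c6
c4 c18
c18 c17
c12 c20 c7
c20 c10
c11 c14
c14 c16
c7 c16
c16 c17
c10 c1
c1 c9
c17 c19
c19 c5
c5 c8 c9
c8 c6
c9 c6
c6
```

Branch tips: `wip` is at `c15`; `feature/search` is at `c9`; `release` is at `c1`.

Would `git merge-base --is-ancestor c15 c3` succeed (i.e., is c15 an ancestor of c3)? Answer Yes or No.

No

Ancestors of c3: {c13, c14, c16, c17, c19, c3, c5, c6, c8, c9}.
c15 is not in that set, so it is not an ancestor of c3.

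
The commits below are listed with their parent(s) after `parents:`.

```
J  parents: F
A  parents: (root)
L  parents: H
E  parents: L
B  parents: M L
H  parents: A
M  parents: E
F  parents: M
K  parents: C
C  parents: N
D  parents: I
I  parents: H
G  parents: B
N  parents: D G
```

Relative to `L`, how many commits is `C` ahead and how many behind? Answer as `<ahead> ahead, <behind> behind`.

Reachable from C: {A, B, C, D, E, G, H, I, L, M, N}.
Reachable from L: {A, H, L}.
Only in C's history (ahead): {B, C, D, E, G, I, M, N} — 8.
Only in L's history (behind): {} — 0.

8 ahead, 0 behind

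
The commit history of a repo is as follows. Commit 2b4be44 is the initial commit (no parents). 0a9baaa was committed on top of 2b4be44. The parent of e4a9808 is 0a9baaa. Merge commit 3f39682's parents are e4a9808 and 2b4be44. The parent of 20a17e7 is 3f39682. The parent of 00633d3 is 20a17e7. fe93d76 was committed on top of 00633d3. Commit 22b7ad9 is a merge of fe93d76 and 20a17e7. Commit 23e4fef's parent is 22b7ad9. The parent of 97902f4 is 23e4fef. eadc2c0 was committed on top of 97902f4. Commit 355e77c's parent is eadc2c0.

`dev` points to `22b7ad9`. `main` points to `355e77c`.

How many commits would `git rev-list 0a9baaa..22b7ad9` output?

6

Reachable from 22b7ad9: {00633d3, 0a9baaa, 20a17e7, 22b7ad9, 2b4be44, 3f39682, e4a9808, fe93d76}.
Reachable from 0a9baaa: {0a9baaa, 2b4be44}.
In 22b7ad9's history but not 0a9baaa's: {00633d3, 20a17e7, 22b7ad9, 3f39682, e4a9808, fe93d76} — 6 commits.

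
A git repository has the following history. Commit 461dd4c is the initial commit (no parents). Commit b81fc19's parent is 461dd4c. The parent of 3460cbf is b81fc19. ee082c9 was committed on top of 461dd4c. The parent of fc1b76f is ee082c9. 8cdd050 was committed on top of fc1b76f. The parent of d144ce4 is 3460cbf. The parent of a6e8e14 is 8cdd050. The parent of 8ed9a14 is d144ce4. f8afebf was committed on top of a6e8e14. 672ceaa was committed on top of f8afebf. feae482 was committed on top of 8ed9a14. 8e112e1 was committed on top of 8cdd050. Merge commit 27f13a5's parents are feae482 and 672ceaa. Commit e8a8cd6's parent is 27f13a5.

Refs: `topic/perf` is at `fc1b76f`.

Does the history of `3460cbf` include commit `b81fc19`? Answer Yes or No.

Ancestors of 3460cbf (commits reachable by following parents): {3460cbf, 461dd4c, b81fc19}.
b81fc19 is in that set, so it is an ancestor of 3460cbf.

Yes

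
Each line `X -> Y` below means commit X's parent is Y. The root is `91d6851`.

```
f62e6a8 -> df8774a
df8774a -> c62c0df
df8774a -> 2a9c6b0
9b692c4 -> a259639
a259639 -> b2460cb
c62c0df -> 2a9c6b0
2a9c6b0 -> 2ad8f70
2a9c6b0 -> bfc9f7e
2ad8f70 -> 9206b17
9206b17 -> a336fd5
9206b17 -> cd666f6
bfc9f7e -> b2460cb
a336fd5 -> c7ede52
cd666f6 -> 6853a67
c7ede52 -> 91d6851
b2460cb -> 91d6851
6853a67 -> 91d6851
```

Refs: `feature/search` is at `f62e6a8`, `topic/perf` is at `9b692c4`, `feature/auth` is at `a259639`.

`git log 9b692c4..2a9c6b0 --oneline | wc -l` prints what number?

8

Reachable from 2a9c6b0: {2a9c6b0, 2ad8f70, 6853a67, 91d6851, 9206b17, a336fd5, b2460cb, bfc9f7e, c7ede52, cd666f6}.
Reachable from 9b692c4: {91d6851, 9b692c4, a259639, b2460cb}.
In 2a9c6b0's history but not 9b692c4's: {2a9c6b0, 2ad8f70, 6853a67, 9206b17, a336fd5, bfc9f7e, c7ede52, cd666f6} — 8 commits.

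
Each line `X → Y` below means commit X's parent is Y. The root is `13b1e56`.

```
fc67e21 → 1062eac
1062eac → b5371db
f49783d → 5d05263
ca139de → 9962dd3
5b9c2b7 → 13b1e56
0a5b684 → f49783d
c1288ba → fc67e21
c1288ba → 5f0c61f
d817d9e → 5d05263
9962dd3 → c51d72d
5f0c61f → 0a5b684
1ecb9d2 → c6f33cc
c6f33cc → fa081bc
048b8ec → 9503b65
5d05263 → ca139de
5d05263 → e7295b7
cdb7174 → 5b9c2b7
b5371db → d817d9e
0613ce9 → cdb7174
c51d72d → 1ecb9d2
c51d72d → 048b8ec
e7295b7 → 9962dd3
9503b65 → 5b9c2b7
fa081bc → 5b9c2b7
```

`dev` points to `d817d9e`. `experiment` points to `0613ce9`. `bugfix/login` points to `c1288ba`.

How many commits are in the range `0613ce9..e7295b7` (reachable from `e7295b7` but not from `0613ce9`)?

Reachable from e7295b7: {048b8ec, 13b1e56, 1ecb9d2, 5b9c2b7, 9503b65, 9962dd3, c51d72d, c6f33cc, e7295b7, fa081bc}.
Reachable from 0613ce9: {0613ce9, 13b1e56, 5b9c2b7, cdb7174}.
In e7295b7's history but not 0613ce9's: {048b8ec, 1ecb9d2, 9503b65, 9962dd3, c51d72d, c6f33cc, e7295b7, fa081bc} — 8 commits.

8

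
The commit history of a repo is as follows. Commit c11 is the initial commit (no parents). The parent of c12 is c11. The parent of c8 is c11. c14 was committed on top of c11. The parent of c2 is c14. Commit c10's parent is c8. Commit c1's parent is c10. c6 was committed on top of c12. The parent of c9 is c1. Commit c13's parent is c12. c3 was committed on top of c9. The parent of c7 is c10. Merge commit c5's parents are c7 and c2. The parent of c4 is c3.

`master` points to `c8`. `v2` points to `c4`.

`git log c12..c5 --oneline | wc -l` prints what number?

Reachable from c5: {c10, c11, c14, c2, c5, c7, c8}.
Reachable from c12: {c11, c12}.
In c5's history but not c12's: {c10, c14, c2, c5, c7, c8} — 6 commits.

6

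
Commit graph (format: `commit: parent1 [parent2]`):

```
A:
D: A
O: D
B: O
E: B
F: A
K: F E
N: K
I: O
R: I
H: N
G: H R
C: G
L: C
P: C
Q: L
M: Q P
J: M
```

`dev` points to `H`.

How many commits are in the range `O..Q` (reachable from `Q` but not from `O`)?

Reachable from Q: {A, B, C, D, E, F, G, H, I, K, L, N, O, Q, R}.
Reachable from O: {A, D, O}.
In Q's history but not O's: {B, C, E, F, G, H, I, K, L, N, Q, R} — 12 commits.

12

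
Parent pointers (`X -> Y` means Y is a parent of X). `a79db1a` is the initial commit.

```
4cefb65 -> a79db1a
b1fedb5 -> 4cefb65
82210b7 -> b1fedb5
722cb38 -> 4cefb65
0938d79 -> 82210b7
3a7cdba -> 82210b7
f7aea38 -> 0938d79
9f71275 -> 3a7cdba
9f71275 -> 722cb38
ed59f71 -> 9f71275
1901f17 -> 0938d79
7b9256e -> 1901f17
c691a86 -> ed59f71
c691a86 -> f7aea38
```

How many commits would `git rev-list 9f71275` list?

Walking parent pointers from 9f71275: reachable set = {3a7cdba, 4cefb65, 722cb38, 82210b7, 9f71275, a79db1a, b1fedb5}.
That is 7 commits.

7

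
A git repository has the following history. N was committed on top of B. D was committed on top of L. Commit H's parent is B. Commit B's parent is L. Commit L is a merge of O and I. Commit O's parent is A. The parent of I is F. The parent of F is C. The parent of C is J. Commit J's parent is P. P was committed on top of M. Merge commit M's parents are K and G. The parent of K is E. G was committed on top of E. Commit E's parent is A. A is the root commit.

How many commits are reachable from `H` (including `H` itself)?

Walking parent pointers from H: reachable set = {A, B, C, E, F, G, H, I, J, K, L, M, O, P}.
That is 14 commits.

14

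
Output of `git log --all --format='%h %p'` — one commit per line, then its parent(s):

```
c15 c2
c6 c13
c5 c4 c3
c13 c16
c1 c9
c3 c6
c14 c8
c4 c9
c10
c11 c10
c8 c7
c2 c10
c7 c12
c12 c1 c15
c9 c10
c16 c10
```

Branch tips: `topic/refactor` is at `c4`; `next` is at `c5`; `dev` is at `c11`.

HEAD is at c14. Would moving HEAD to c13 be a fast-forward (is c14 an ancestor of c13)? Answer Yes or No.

No

A fast-forward from c14 to c13 is possible iff c14 is an ancestor of c13.
Ancestors of c13: {c10, c13, c16}.
c14 is not among them, so fast-forward is not possible.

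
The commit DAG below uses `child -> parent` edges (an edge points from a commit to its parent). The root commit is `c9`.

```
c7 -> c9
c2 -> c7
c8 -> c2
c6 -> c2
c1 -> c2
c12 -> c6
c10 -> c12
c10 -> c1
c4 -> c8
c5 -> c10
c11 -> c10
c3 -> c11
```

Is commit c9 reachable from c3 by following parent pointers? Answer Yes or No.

Ancestors of c3 (commits reachable by following parents): {c1, c10, c11, c12, c2, c3, c6, c7, c9}.
c9 is in that set, so it is an ancestor of c3.

Yes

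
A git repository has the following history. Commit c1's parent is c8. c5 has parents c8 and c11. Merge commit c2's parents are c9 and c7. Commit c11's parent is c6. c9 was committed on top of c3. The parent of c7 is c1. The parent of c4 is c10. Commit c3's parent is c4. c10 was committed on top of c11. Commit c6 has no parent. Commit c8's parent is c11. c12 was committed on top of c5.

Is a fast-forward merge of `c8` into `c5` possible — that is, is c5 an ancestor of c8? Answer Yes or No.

No

A fast-forward from c5 to c8 is possible iff c5 is an ancestor of c8.
Ancestors of c8: {c11, c6, c8}.
c5 is not among them, so fast-forward is not possible.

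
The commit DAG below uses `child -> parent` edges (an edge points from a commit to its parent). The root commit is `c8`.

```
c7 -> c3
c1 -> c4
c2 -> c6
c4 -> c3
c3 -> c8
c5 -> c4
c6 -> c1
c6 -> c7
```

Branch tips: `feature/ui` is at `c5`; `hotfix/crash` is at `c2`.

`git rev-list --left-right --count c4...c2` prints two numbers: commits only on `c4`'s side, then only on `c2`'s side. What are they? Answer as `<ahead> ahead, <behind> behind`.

0 ahead, 4 behind

Reachable from c4: {c3, c4, c8}.
Reachable from c2: {c1, c2, c3, c4, c6, c7, c8}.
Only in c4's history (ahead): {} — 0.
Only in c2's history (behind): {c1, c2, c6, c7} — 4.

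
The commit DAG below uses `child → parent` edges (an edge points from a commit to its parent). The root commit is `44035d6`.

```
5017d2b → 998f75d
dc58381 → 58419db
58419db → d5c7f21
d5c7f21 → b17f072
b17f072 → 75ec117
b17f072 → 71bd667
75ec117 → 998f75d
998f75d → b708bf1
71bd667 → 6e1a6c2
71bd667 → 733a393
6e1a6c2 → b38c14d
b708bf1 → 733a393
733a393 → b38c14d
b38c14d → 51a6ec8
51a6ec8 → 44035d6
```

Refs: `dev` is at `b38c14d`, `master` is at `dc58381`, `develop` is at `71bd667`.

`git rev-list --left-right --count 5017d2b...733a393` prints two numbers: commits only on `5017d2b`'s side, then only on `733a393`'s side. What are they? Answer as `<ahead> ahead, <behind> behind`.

3 ahead, 0 behind

Reachable from 5017d2b: {44035d6, 5017d2b, 51a6ec8, 733a393, 998f75d, b38c14d, b708bf1}.
Reachable from 733a393: {44035d6, 51a6ec8, 733a393, b38c14d}.
Only in 5017d2b's history (ahead): {5017d2b, 998f75d, b708bf1} — 3.
Only in 733a393's history (behind): {} — 0.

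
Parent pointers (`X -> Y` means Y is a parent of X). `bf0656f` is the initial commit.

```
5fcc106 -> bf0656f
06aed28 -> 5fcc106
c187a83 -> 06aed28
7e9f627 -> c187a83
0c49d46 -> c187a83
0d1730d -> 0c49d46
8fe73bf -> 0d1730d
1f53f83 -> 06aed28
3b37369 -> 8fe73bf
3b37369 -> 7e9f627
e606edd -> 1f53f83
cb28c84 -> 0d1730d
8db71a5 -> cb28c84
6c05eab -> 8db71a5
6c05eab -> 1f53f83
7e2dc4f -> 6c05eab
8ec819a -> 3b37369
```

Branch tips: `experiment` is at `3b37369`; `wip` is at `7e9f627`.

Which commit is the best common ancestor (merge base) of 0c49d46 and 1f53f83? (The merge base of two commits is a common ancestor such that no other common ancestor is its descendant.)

06aed28

Ancestors of 0c49d46: {06aed28, 0c49d46, 5fcc106, bf0656f, c187a83}.
Ancestors of 1f53f83: {06aed28, 1f53f83, 5fcc106, bf0656f}.
Common ancestors: {06aed28, 5fcc106, bf0656f}.
Among these, 06aed28 is not an ancestor of any other common ancestor — it is the merge base.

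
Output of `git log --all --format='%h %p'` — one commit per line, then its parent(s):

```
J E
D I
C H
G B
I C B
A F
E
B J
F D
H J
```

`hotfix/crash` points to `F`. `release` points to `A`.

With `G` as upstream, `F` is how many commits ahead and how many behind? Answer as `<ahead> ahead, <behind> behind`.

5 ahead, 1 behind

Reachable from F: {B, C, D, E, F, H, I, J}.
Reachable from G: {B, E, G, J}.
Only in F's history (ahead): {C, D, F, H, I} — 5.
Only in G's history (behind): {G} — 1.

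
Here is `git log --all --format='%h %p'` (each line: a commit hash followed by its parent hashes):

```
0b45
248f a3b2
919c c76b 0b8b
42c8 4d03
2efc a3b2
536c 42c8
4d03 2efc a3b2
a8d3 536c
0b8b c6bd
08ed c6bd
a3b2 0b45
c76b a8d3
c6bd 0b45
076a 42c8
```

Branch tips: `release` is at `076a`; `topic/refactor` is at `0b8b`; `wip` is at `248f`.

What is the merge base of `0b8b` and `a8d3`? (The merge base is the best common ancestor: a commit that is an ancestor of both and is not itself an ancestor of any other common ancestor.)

Ancestors of 0b8b: {0b45, 0b8b, c6bd}.
Ancestors of a8d3: {0b45, 2efc, 42c8, 4d03, 536c, a3b2, a8d3}.
Common ancestors: {0b45}.
The only common ancestor is 0b45, so it is the merge base.

0b45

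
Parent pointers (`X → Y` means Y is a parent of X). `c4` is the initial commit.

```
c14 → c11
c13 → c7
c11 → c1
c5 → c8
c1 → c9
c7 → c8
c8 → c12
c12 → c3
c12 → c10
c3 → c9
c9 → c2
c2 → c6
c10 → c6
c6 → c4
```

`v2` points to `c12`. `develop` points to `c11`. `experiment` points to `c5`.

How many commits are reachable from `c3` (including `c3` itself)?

Walking parent pointers from c3: reachable set = {c2, c3, c4, c6, c9}.
That is 5 commits.

5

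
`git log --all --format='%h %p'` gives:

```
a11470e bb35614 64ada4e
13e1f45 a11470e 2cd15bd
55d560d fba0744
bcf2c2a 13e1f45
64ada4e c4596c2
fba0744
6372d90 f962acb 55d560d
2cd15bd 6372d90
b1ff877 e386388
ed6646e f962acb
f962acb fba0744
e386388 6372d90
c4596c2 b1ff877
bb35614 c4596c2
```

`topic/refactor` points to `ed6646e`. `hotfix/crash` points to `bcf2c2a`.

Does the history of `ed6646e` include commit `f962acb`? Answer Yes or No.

Ancestors of ed6646e (commits reachable by following parents): {ed6646e, f962acb, fba0744}.
f962acb is in that set, so it is an ancestor of ed6646e.

Yes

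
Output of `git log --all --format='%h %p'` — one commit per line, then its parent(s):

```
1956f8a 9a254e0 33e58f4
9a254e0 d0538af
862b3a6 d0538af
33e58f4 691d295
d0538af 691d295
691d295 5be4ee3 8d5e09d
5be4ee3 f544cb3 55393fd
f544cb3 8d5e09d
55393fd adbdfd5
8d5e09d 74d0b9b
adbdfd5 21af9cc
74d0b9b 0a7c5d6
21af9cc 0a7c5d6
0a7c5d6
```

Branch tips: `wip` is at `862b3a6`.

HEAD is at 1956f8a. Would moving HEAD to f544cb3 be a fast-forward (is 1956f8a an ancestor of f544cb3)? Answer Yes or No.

No

A fast-forward from 1956f8a to f544cb3 is possible iff 1956f8a is an ancestor of f544cb3.
Ancestors of f544cb3: {0a7c5d6, 74d0b9b, 8d5e09d, f544cb3}.
1956f8a is not among them, so fast-forward is not possible.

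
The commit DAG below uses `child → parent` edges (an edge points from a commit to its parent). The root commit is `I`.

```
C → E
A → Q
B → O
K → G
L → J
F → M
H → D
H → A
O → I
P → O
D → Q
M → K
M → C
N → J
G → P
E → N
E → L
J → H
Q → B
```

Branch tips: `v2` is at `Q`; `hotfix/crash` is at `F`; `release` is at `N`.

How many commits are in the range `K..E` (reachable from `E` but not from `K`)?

Reachable from E: {A, B, D, E, H, I, J, L, N, O, Q}.
Reachable from K: {G, I, K, O, P}.
In E's history but not K's: {A, B, D, E, H, J, L, N, Q} — 9 commits.

9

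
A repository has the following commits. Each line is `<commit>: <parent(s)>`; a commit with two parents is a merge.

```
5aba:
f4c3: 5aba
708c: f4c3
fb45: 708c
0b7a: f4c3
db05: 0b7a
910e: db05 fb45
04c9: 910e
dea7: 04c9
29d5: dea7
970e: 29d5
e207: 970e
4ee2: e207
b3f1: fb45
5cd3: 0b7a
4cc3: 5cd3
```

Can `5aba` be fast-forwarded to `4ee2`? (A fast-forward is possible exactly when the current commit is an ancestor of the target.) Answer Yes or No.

A fast-forward from 5aba to 4ee2 is possible iff 5aba is an ancestor of 4ee2.
Ancestors of 4ee2: {04c9, 0b7a, 29d5, 4ee2, 5aba, 708c, 910e, 970e, db05, dea7, e207, f4c3, fb45}.
5aba is among them, so fast-forward is possible.

Yes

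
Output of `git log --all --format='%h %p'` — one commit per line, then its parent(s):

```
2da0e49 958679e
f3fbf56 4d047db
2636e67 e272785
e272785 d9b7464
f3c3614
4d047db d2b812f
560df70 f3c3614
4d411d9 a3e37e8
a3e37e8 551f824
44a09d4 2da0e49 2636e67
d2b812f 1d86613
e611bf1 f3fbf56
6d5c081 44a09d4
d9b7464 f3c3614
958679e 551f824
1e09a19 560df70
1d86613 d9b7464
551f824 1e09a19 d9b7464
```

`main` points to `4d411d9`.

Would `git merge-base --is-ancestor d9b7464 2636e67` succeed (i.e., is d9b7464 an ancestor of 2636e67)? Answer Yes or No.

Yes

Ancestors of 2636e67 (commits reachable by following parents): {2636e67, d9b7464, e272785, f3c3614}.
d9b7464 is in that set, so it is an ancestor of 2636e67.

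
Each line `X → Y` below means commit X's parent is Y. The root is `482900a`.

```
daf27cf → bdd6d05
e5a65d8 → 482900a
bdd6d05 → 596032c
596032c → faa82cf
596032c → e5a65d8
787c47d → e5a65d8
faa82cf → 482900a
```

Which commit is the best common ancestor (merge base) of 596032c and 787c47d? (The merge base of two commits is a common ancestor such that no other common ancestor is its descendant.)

Ancestors of 596032c: {482900a, 596032c, e5a65d8, faa82cf}.
Ancestors of 787c47d: {482900a, 787c47d, e5a65d8}.
Common ancestors: {482900a, e5a65d8}.
Among these, e5a65d8 is not an ancestor of any other common ancestor — it is the merge base.

e5a65d8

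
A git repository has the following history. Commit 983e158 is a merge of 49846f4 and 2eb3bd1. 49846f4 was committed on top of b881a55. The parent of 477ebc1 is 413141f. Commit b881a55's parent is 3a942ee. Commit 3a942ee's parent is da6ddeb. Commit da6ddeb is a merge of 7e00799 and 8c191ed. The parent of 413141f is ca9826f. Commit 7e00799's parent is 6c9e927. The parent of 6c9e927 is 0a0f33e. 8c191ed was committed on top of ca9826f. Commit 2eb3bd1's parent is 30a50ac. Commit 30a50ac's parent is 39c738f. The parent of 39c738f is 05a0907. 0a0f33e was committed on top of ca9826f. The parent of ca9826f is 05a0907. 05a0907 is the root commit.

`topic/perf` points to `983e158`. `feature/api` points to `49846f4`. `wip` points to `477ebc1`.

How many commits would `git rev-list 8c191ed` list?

3

Walking parent pointers from 8c191ed: reachable set = {05a0907, 8c191ed, ca9826f}.
That is 3 commits.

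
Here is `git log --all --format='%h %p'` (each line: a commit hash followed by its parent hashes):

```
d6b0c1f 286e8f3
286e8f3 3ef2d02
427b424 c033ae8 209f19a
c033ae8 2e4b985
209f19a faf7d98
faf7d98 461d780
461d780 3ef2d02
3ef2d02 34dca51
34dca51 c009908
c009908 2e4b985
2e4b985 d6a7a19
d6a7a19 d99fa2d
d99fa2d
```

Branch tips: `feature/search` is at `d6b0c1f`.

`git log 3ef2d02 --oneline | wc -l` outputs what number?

6

Walking parent pointers from 3ef2d02: reachable set = {2e4b985, 34dca51, 3ef2d02, c009908, d6a7a19, d99fa2d}.
That is 6 commits.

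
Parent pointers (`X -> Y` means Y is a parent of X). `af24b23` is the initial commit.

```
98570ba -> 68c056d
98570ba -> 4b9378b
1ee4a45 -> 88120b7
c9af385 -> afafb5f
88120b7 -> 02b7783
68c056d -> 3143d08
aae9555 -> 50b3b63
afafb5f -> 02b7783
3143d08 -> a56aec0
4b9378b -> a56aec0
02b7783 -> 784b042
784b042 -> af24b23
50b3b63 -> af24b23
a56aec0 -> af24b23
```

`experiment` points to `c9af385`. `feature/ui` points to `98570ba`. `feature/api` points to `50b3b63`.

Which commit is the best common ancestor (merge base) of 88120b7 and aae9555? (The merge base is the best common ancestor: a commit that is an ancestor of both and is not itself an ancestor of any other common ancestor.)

Ancestors of 88120b7: {02b7783, 784b042, 88120b7, af24b23}.
Ancestors of aae9555: {50b3b63, aae9555, af24b23}.
Common ancestors: {af24b23}.
The only common ancestor is af24b23, so it is the merge base.

af24b23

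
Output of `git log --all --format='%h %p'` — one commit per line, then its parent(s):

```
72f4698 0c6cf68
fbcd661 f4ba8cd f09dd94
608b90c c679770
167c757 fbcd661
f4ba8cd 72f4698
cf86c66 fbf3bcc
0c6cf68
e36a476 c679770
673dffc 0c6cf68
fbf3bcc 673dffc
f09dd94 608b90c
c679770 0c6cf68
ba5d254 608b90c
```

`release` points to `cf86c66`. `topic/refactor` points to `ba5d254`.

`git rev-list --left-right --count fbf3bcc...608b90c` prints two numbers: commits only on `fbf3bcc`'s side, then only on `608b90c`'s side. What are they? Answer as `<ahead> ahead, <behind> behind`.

Reachable from fbf3bcc: {0c6cf68, 673dffc, fbf3bcc}.
Reachable from 608b90c: {0c6cf68, 608b90c, c679770}.
Only in fbf3bcc's history (ahead): {673dffc, fbf3bcc} — 2.
Only in 608b90c's history (behind): {608b90c, c679770} — 2.

2 ahead, 2 behind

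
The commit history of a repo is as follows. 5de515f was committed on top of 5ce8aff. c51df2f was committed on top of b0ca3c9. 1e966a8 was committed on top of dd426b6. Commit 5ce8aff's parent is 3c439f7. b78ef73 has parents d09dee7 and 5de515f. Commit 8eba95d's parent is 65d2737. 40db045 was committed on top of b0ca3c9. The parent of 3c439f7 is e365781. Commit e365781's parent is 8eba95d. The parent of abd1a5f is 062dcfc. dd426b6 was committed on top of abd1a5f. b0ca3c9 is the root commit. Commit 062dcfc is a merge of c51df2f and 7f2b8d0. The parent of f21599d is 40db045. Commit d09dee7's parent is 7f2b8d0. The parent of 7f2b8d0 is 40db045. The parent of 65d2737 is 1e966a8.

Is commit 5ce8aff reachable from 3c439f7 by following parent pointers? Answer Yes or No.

Ancestors of 3c439f7: {062dcfc, 1e966a8, 3c439f7, 40db045, 65d2737, 7f2b8d0, 8eba95d, abd1a5f, b0ca3c9, c51df2f, dd426b6, e365781}.
5ce8aff is not in that set, so it is not an ancestor of 3c439f7.

No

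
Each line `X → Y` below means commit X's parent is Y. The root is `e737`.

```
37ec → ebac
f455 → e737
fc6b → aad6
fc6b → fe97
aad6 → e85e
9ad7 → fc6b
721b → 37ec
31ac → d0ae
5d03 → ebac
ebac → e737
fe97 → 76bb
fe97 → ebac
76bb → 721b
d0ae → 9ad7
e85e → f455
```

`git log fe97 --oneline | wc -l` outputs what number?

Walking parent pointers from fe97: reachable set = {37ec, 721b, 76bb, e737, ebac, fe97}.
That is 6 commits.

6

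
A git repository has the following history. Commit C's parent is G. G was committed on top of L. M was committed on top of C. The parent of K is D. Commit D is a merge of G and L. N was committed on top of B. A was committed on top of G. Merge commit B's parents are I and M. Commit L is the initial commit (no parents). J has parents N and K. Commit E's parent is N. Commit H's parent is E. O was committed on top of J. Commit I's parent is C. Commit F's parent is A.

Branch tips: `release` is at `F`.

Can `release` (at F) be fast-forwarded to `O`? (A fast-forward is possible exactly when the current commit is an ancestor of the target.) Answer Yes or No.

A fast-forward from F to O is possible iff F is an ancestor of O.
Ancestors of O: {B, C, D, G, I, J, K, L, M, N, O}.
F is not among them, so fast-forward is not possible.

No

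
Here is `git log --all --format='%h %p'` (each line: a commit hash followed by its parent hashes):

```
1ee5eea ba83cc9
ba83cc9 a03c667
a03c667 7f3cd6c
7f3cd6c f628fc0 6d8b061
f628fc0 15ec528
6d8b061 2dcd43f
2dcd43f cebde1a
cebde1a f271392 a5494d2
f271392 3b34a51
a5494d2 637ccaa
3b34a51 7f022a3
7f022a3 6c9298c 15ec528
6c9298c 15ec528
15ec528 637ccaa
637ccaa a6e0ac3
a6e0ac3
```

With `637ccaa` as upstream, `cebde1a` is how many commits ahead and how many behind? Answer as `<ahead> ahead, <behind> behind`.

7 ahead, 0 behind

Reachable from cebde1a: {15ec528, 3b34a51, 637ccaa, 6c9298c, 7f022a3, a5494d2, a6e0ac3, cebde1a, f271392}.
Reachable from 637ccaa: {637ccaa, a6e0ac3}.
Only in cebde1a's history (ahead): {15ec528, 3b34a51, 6c9298c, 7f022a3, a5494d2, cebde1a, f271392} — 7.
Only in 637ccaa's history (behind): {} — 0.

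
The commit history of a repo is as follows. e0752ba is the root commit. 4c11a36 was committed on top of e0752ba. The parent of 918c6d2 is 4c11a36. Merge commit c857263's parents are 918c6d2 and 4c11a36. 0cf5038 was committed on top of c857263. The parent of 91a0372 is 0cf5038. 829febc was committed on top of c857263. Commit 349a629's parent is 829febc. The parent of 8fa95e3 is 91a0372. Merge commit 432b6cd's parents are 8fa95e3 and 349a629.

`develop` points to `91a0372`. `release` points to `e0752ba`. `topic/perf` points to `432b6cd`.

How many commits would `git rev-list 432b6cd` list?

Walking parent pointers from 432b6cd: reachable set = {0cf5038, 349a629, 432b6cd, 4c11a36, 829febc, 8fa95e3, 918c6d2, 91a0372, c857263, e0752ba}.
That is 10 commits.

10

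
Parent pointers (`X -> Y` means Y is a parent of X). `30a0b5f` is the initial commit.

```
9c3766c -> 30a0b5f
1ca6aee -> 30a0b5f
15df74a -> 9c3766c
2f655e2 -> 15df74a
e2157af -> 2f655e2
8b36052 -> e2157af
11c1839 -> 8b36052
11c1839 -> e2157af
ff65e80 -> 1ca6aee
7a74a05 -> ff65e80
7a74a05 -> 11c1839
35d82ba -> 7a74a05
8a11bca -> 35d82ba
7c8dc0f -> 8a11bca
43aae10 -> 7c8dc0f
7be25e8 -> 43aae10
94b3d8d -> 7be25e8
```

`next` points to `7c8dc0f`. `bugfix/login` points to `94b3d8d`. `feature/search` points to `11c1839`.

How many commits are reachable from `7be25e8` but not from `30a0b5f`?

Reachable from 7be25e8: {11c1839, 15df74a, 1ca6aee, 2f655e2, 30a0b5f, 35d82ba, 43aae10, 7a74a05, 7be25e8, 7c8dc0f, 8a11bca, 8b36052, 9c3766c, e2157af, ff65e80}.
Reachable from 30a0b5f: {30a0b5f}.
In 7be25e8's history but not 30a0b5f's: {11c1839, 15df74a, 1ca6aee, 2f655e2, 35d82ba, 43aae10, 7a74a05, 7be25e8, 7c8dc0f, 8a11bca, 8b36052, 9c3766c, e2157af, ff65e80} — 14 commits.

14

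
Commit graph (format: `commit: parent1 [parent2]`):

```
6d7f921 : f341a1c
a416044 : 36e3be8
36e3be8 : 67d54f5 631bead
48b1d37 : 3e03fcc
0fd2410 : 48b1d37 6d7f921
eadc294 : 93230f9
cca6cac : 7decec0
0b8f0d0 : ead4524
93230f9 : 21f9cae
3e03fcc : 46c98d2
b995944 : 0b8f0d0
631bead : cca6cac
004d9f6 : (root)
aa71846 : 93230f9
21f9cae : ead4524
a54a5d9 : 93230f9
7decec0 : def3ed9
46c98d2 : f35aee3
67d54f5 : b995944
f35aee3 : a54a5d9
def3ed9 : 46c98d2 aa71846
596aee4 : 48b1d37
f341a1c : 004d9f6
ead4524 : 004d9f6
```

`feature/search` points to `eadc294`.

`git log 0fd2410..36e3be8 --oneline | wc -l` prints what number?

9

Reachable from 36e3be8: {004d9f6, 0b8f0d0, 21f9cae, 36e3be8, 46c98d2, 631bead, 67d54f5, 7decec0, 93230f9, a54a5d9, aa71846, b995944, cca6cac, def3ed9, ead4524, f35aee3}.
Reachable from 0fd2410: {004d9f6, 0fd2410, 21f9cae, 3e03fcc, 46c98d2, 48b1d37, 6d7f921, 93230f9, a54a5d9, ead4524, f341a1c, f35aee3}.
In 36e3be8's history but not 0fd2410's: {0b8f0d0, 36e3be8, 631bead, 67d54f5, 7decec0, aa71846, b995944, cca6cac, def3ed9} — 9 commits.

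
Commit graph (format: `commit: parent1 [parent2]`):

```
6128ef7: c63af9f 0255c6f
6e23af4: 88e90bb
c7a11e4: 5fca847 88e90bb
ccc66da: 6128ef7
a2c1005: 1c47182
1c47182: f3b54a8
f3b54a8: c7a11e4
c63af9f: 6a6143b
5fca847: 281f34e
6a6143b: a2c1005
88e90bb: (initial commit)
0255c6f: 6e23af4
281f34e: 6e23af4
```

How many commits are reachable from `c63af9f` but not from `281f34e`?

Reachable from c63af9f: {1c47182, 281f34e, 5fca847, 6a6143b, 6e23af4, 88e90bb, a2c1005, c63af9f, c7a11e4, f3b54a8}.
Reachable from 281f34e: {281f34e, 6e23af4, 88e90bb}.
In c63af9f's history but not 281f34e's: {1c47182, 5fca847, 6a6143b, a2c1005, c63af9f, c7a11e4, f3b54a8} — 7 commits.

7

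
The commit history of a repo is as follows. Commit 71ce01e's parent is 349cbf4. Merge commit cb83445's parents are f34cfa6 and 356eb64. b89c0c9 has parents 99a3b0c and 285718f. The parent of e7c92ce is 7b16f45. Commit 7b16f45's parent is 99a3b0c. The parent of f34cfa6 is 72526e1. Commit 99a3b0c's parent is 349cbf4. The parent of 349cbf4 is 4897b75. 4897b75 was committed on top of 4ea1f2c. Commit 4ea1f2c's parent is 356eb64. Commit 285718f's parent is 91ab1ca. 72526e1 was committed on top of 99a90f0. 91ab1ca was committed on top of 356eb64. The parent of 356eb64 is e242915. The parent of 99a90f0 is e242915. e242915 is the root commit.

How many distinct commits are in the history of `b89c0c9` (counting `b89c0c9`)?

9

Walking parent pointers from b89c0c9: reachable set = {285718f, 349cbf4, 356eb64, 4897b75, 4ea1f2c, 91ab1ca, 99a3b0c, b89c0c9, e242915}.
That is 9 commits.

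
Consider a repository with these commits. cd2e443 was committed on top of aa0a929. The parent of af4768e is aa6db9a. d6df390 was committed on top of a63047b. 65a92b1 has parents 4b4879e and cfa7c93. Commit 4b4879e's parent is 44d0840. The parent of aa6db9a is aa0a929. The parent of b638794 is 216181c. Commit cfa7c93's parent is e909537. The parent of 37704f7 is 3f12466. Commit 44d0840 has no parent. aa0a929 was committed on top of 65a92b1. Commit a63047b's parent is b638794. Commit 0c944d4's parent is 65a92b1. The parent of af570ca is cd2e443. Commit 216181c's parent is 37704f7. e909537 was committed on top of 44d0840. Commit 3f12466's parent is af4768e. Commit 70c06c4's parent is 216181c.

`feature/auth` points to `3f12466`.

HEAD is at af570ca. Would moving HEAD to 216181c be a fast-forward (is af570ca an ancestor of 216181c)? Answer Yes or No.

A fast-forward from af570ca to 216181c is possible iff af570ca is an ancestor of 216181c.
Ancestors of 216181c: {216181c, 37704f7, 3f12466, 44d0840, 4b4879e, 65a92b1, aa0a929, aa6db9a, af4768e, cfa7c93, e909537}.
af570ca is not among them, so fast-forward is not possible.

No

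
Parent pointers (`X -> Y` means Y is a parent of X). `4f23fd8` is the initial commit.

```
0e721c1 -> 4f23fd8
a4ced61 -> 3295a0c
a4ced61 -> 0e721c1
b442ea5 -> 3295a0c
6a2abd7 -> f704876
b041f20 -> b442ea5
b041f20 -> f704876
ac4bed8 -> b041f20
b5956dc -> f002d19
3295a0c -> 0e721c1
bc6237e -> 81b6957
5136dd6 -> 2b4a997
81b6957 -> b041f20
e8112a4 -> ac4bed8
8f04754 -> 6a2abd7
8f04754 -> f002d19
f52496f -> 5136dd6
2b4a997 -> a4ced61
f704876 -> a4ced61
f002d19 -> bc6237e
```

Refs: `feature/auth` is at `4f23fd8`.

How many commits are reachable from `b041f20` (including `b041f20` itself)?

Walking parent pointers from b041f20: reachable set = {0e721c1, 3295a0c, 4f23fd8, a4ced61, b041f20, b442ea5, f704876}.
That is 7 commits.

7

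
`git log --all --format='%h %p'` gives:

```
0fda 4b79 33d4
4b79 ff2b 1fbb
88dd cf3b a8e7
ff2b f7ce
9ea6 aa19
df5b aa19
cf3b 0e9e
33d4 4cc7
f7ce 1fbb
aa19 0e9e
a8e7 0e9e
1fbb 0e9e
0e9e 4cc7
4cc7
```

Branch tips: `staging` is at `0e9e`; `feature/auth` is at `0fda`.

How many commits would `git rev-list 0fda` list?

Walking parent pointers from 0fda: reachable set = {0e9e, 0fda, 1fbb, 33d4, 4b79, 4cc7, f7ce, ff2b}.
That is 8 commits.

8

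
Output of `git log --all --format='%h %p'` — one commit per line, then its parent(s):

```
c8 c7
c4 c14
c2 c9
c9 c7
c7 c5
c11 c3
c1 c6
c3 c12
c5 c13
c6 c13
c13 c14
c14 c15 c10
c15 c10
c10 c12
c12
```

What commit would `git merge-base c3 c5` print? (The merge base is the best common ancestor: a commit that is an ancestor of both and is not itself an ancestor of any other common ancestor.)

Ancestors of c3: {c12, c3}.
Ancestors of c5: {c10, c12, c13, c14, c15, c5}.
Common ancestors: {c12}.
The only common ancestor is c12, so it is the merge base.

c12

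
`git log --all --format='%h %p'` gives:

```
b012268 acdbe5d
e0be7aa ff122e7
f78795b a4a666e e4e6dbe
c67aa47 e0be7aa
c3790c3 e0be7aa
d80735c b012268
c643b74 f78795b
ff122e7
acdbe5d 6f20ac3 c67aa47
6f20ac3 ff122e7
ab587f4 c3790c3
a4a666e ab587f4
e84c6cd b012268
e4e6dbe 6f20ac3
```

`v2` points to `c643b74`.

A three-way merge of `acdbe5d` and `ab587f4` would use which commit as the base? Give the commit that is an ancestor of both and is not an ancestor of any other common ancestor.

Ancestors of acdbe5d: {6f20ac3, acdbe5d, c67aa47, e0be7aa, ff122e7}.
Ancestors of ab587f4: {ab587f4, c3790c3, e0be7aa, ff122e7}.
Common ancestors: {e0be7aa, ff122e7}.
Among these, e0be7aa is not an ancestor of any other common ancestor — it is the merge base.

e0be7aa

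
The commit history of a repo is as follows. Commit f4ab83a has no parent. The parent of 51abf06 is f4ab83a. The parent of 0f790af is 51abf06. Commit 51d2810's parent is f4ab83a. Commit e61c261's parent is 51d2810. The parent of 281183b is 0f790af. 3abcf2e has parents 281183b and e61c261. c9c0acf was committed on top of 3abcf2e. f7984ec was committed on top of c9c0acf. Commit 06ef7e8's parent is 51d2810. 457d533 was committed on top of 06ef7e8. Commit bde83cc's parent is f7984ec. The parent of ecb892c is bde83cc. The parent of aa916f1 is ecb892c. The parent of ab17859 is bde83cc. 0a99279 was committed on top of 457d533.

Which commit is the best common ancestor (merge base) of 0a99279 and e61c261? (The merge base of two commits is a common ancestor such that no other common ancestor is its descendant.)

Ancestors of 0a99279: {06ef7e8, 0a99279, 457d533, 51d2810, f4ab83a}.
Ancestors of e61c261: {51d2810, e61c261, f4ab83a}.
Common ancestors: {51d2810, f4ab83a}.
Among these, 51d2810 is not an ancestor of any other common ancestor — it is the merge base.

51d2810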